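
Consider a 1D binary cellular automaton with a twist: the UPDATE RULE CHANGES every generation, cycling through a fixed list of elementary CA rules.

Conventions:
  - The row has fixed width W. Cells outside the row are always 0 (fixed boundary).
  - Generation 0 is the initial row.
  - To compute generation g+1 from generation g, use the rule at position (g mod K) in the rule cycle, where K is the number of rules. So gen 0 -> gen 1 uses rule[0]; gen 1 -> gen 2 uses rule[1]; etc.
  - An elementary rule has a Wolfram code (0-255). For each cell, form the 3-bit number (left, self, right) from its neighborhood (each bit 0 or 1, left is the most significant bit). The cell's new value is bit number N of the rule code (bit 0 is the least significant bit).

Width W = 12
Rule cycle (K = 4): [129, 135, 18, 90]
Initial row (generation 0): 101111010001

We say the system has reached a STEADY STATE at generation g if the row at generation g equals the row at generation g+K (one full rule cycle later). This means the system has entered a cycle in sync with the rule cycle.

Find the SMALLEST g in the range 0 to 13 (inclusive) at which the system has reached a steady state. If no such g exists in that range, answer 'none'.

Gen 0: 101111010001
Gen 1 (rule 129): 000110000100
Gen 2 (rule 135): 111000111101
Gen 3 (rule 18): 000101000000
Gen 4 (rule 90): 001000100000
Gen 5 (rule 129): 100010001111
Gen 6 (rule 135): 101110110110
Gen 7 (rule 18): 000000000001
Gen 8 (rule 90): 000000000010
Gen 9 (rule 129): 111111111000
Gen 10 (rule 135): 011111110011
Gen 11 (rule 18): 100000001100
Gen 12 (rule 90): 010000011110
Gen 13 (rule 129): 000111001100
Gen 14 (rule 135): 111010010001
Gen 15 (rule 18): 000001101010
Gen 16 (rule 90): 000011100001
Gen 17 (rule 129): 111001001100

Answer: none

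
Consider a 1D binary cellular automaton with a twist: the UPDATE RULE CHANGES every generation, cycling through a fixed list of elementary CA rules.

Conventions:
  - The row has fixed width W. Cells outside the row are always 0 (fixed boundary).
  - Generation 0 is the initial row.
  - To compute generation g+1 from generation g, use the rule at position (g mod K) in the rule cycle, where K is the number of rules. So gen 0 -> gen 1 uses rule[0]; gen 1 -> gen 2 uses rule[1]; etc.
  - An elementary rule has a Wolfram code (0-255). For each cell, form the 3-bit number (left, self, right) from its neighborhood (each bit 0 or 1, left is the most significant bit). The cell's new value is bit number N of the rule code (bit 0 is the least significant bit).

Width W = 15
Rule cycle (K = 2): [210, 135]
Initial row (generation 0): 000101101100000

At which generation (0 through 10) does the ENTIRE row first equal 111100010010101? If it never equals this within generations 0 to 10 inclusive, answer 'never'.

Answer: never

Derivation:
Gen 0: 000101101100000
Gen 1 (rule 210): 001000100110000
Gen 2 (rule 135): 111011101000111
Gen 3 (rule 210): 011001100101011
Gen 4 (rule 135): 100010001101000
Gen 5 (rule 210): 010101010100100
Gen 6 (rule 135): 110101010101101
Gen 7 (rule 210): 010000000000100
Gen 8 (rule 135): 110111111111101
Gen 9 (rule 210): 010011111111100
Gen 10 (rule 135): 110101111111001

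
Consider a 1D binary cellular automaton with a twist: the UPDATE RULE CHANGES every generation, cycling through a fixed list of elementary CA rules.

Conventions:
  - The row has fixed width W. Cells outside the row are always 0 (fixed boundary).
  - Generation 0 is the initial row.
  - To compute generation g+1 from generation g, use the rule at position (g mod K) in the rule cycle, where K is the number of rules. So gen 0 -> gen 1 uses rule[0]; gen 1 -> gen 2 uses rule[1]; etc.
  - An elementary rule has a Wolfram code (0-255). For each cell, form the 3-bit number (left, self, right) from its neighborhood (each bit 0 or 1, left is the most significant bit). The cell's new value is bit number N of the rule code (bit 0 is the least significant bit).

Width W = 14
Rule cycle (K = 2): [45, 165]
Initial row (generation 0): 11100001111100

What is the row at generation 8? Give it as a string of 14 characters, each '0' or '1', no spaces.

Gen 0: 11100001111100
Gen 1 (rule 45): 10001101000001
Gen 2 (rule 165): 10100011011101
Gen 3 (rule 45): 11101010110011
Gen 4 (rule 165): 01011111000000
Gen 5 (rule 45): 01110000011111
Gen 6 (rule 165): 00100111001110
Gen 7 (rule 45): 10100100001000
Gen 8 (rule 165): 11100101101011

Answer: 11100101101011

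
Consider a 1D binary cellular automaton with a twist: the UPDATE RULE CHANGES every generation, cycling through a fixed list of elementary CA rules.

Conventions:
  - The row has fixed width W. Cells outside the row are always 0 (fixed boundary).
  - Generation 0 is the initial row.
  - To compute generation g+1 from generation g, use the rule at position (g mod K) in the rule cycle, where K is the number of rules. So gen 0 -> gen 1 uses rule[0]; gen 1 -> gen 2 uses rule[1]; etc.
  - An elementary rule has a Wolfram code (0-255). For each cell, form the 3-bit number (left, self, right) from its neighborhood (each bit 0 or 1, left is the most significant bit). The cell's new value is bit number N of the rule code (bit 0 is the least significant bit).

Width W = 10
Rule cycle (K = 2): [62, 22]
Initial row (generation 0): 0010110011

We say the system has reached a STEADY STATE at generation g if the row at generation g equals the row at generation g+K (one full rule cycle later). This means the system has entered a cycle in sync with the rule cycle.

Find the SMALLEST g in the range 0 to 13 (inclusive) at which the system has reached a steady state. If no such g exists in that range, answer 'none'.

Answer: none

Derivation:
Gen 0: 0010110011
Gen 1 (rule 62): 0111101110
Gen 2 (rule 22): 1000000001
Gen 3 (rule 62): 1100000011
Gen 4 (rule 22): 0010000100
Gen 5 (rule 62): 0111001110
Gen 6 (rule 22): 1000110001
Gen 7 (rule 62): 1101101011
Gen 8 (rule 22): 0000001000
Gen 9 (rule 62): 0000011100
Gen 10 (rule 22): 0000100010
Gen 11 (rule 62): 0001110111
Gen 12 (rule 22): 0010000000
Gen 13 (rule 62): 0111000000
Gen 14 (rule 22): 1000100000
Gen 15 (rule 62): 1101110000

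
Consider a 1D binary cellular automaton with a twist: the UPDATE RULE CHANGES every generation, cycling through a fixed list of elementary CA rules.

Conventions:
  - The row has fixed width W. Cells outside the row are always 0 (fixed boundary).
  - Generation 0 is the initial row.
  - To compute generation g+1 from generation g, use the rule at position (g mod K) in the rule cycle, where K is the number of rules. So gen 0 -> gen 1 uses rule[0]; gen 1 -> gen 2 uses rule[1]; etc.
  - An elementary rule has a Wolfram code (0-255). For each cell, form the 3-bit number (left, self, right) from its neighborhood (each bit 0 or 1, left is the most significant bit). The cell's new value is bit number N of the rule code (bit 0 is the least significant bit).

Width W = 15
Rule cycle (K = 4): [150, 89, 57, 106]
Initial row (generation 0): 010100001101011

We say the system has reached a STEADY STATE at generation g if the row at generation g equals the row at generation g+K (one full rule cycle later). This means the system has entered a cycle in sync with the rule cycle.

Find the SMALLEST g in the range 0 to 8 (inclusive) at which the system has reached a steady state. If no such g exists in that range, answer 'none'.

Answer: none

Derivation:
Gen 0: 010100001101011
Gen 1 (rule 150): 110110010001000
Gen 2 (rule 89): 110111001100111
Gen 3 (rule 57): 101100101010100
Gen 4 (rule 106): 011101010101000
Gen 5 (rule 150): 101001010101100
Gen 6 (rule 89): 000100000001111
Gen 7 (rule 57): 110011111101000
Gen 8 (rule 106): 110110000110000
Gen 9 (rule 150): 000001001001000
Gen 10 (rule 89): 111100100100111
Gen 11 (rule 57): 100010010010100
Gen 12 (rule 106): 000100100101000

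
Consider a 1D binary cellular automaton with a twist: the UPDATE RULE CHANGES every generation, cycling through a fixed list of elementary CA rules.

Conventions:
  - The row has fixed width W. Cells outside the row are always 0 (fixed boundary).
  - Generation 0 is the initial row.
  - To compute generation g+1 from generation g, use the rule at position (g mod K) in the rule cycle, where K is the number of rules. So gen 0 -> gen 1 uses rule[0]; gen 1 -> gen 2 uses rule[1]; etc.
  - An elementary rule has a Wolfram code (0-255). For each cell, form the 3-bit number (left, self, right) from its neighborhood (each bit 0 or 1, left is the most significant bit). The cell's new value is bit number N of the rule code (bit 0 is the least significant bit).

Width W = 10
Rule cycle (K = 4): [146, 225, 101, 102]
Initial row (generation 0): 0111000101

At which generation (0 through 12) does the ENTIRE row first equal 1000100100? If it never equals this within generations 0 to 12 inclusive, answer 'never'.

Answer: never

Derivation:
Gen 0: 0111000101
Gen 1 (rule 146): 1010101000
Gen 2 (rule 225): 0101010011
Gen 3 (rule 101): 0111110001
Gen 4 (rule 102): 1000010011
Gen 5 (rule 146): 0100101100
Gen 6 (rule 225): 0000010101
Gen 7 (rule 101): 1111011111
Gen 8 (rule 102): 0001100001
Gen 9 (rule 146): 0010010010
Gen 10 (rule 225): 1000000000
Gen 11 (rule 101): 1011111111
Gen 12 (rule 102): 1100000001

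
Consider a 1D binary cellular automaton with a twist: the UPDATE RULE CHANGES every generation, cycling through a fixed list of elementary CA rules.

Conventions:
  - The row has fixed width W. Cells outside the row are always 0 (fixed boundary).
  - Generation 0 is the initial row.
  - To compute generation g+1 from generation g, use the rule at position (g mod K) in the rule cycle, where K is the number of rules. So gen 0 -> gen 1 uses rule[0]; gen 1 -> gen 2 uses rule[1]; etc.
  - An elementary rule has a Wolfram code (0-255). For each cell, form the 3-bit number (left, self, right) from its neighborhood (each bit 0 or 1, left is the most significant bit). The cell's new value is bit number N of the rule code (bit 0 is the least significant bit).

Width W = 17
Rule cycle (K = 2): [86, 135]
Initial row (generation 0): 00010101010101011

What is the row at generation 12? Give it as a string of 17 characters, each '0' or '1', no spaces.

Answer: 11000110100000011

Derivation:
Gen 0: 00010101010101011
Gen 1 (rule 86): 00110101010101001
Gen 2 (rule 135): 11000101010101011
Gen 3 (rule 86): 01101101010101001
Gen 4 (rule 135): 10000001010101011
Gen 5 (rule 86): 11000011010101001
Gen 6 (rule 135): 00011100010101011
Gen 7 (rule 86): 00100110110101001
Gen 8 (rule 135): 11101000000101011
Gen 9 (rule 86): 00101100001101001
Gen 10 (rule 135): 11100001110001011
Gen 11 (rule 86): 00110010011011001
Gen 12 (rule 135): 11000110100000011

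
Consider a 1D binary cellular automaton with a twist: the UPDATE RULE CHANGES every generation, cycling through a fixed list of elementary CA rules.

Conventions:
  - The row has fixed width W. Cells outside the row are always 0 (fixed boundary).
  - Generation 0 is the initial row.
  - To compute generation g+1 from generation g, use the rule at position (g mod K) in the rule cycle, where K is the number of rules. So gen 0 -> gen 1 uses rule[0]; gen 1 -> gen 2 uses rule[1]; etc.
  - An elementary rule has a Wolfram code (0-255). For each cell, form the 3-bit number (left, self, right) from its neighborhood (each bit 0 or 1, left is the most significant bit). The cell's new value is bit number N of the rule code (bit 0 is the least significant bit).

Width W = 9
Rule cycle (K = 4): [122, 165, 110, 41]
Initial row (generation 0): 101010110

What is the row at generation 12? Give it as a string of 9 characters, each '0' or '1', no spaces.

Gen 0: 101010110
Gen 1 (rule 122): 010101111
Gen 2 (rule 165): 011110110
Gen 3 (rule 110): 110011110
Gen 4 (rule 41): 100010000
Gen 5 (rule 122): 010101000
Gen 6 (rule 165): 011111011
Gen 7 (rule 110): 110001111
Gen 8 (rule 41): 100101000
Gen 9 (rule 122): 011010100
Gen 10 (rule 165): 000111101
Gen 11 (rule 110): 001100111
Gen 12 (rule 41): 101000100

Answer: 101000100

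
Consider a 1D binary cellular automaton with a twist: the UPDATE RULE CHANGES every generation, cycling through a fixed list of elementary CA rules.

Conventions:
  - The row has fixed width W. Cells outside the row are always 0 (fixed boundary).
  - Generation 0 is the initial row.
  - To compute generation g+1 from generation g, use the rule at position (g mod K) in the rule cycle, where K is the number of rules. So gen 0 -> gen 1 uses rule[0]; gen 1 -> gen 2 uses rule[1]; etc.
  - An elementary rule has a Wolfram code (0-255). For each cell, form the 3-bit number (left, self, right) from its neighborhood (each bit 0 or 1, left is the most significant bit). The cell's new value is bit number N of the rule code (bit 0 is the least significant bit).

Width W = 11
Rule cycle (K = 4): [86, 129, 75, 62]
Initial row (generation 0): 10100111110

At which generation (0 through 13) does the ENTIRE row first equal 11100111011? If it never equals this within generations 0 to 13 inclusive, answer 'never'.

Answer: 3

Derivation:
Gen 0: 10100111110
Gen 1 (rule 86): 10111000011
Gen 2 (rule 129): 00010011000
Gen 3 (rule 75): 11100111011
Gen 4 (rule 62): 10011100110
Gen 5 (rule 86): 11100111011
Gen 6 (rule 129): 01000010000
Gen 7 (rule 75): 10011100111
Gen 8 (rule 62): 11110011100
Gen 9 (rule 86): 00011100110
Gen 10 (rule 129): 11001000000
Gen 11 (rule 75): 11010011111
Gen 12 (rule 62): 10111110000
Gen 13 (rule 86): 10000011000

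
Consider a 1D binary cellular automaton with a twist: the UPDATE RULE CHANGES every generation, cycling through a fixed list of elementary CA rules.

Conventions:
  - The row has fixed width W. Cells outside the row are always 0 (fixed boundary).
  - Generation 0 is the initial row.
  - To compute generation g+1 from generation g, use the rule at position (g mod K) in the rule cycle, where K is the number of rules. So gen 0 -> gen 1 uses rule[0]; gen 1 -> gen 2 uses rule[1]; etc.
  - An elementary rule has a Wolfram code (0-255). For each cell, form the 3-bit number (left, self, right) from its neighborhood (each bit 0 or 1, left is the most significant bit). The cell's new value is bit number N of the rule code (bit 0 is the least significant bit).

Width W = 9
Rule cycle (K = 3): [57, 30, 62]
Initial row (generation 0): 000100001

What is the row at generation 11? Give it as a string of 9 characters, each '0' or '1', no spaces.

Gen 0: 000100001
Gen 1 (rule 57): 110011100
Gen 2 (rule 30): 101110010
Gen 3 (rule 62): 111001111
Gen 4 (rule 57): 100101000
Gen 5 (rule 30): 111101100
Gen 6 (rule 62): 100011010
Gen 7 (rule 57): 011010101
Gen 8 (rule 30): 110010101
Gen 9 (rule 62): 101111111
Gen 10 (rule 57): 011000000
Gen 11 (rule 30): 110100000

Answer: 110100000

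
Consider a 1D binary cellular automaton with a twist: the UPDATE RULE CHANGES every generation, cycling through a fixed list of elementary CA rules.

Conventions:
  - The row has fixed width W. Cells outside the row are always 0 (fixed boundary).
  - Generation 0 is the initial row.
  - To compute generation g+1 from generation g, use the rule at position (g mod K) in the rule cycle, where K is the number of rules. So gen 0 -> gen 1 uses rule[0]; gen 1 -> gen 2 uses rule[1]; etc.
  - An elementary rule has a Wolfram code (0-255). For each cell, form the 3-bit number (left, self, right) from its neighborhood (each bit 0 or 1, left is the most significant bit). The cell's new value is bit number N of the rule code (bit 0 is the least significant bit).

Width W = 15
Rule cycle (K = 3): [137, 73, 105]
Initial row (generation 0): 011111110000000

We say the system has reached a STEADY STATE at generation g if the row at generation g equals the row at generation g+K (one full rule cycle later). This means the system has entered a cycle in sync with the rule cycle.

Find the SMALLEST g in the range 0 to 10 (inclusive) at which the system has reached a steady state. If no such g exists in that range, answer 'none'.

Answer: none

Derivation:
Gen 0: 011111110000000
Gen 1 (rule 137): 011111100111111
Gen 2 (rule 73): 010000100100001
Gen 3 (rule 105): 000110000001100
Gen 4 (rule 137): 110100111101001
Gen 5 (rule 73): 110000100100000
Gen 6 (rule 105): 110110000001111
Gen 7 (rule 137): 100100111101110
Gen 8 (rule 73): 000000100101010
Gen 9 (rule 105): 111110000010100
Gen 10 (rule 137): 111100111000001
Gen 11 (rule 73): 100100101011100
Gen 12 (rule 105): 000000010110101
Gen 13 (rule 137): 111111000100000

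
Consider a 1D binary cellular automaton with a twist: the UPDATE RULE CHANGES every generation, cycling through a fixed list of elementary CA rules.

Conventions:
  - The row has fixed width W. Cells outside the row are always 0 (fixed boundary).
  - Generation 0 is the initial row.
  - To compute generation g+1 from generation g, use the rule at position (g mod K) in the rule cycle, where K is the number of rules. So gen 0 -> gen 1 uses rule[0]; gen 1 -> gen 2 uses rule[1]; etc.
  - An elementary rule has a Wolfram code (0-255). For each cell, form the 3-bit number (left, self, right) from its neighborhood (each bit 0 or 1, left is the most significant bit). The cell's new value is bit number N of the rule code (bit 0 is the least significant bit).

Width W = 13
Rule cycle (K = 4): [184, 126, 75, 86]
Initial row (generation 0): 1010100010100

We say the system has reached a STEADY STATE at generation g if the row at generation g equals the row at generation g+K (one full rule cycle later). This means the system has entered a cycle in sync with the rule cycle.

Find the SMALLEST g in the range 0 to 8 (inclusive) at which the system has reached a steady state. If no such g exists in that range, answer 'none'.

Gen 0: 1010100010100
Gen 1 (rule 184): 0101010001010
Gen 2 (rule 126): 1111111011111
Gen 3 (rule 75): 1000001010001
Gen 4 (rule 86): 1100011011011
Gen 5 (rule 184): 1010010110110
Gen 6 (rule 126): 1111111111111
Gen 7 (rule 75): 1000000000001
Gen 8 (rule 86): 1100000000011
Gen 9 (rule 184): 1010000000010
Gen 10 (rule 126): 1111000000111
Gen 11 (rule 75): 1001011111101
Gen 12 (rule 86): 1111000000101

Answer: none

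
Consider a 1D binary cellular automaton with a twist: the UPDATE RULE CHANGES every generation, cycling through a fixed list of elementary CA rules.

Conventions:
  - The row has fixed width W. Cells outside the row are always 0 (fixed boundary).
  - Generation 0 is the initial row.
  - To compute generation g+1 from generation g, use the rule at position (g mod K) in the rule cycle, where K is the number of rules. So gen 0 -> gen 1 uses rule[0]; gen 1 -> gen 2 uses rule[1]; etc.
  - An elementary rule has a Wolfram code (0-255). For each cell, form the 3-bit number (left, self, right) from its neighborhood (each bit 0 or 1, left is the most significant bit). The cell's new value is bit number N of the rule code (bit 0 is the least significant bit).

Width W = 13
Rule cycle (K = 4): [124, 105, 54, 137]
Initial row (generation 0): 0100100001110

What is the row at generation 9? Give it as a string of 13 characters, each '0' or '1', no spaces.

Answer: 1110000100001

Derivation:
Gen 0: 0100100001110
Gen 1 (rule 124): 0110110001011
Gen 2 (rule 105): 0111110100111
Gen 3 (rule 54): 1000001111000
Gen 4 (rule 137): 0011101110011
Gen 5 (rule 124): 0010111011011
Gen 6 (rule 105): 1001101111111
Gen 7 (rule 54): 1110010000000
Gen 8 (rule 137): 1100000111111
Gen 9 (rule 124): 1110000100001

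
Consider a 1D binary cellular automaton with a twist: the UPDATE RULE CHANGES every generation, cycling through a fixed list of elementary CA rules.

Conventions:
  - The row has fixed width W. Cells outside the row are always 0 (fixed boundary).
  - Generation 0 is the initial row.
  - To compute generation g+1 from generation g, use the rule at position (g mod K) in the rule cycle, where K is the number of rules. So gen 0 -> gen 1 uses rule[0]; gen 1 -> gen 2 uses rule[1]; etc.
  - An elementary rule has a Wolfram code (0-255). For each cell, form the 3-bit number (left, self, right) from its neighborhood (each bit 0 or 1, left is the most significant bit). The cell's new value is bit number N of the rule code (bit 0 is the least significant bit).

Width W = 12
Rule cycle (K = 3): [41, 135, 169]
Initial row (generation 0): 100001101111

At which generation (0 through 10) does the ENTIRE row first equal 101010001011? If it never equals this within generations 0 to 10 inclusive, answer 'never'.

Gen 0: 100001101111
Gen 1 (rule 41): 001101011000
Gen 2 (rule 135): 110001000011
Gen 3 (rule 169): 100100011010
Gen 4 (rule 41): 000001010100
Gen 5 (rule 135): 111111010101
Gen 6 (rule 169): 111110101010
Gen 7 (rule 41): 100001010100
Gen 8 (rule 135): 101111010101
Gen 9 (rule 169): 011110101010
Gen 10 (rule 41): 010001010100

Answer: never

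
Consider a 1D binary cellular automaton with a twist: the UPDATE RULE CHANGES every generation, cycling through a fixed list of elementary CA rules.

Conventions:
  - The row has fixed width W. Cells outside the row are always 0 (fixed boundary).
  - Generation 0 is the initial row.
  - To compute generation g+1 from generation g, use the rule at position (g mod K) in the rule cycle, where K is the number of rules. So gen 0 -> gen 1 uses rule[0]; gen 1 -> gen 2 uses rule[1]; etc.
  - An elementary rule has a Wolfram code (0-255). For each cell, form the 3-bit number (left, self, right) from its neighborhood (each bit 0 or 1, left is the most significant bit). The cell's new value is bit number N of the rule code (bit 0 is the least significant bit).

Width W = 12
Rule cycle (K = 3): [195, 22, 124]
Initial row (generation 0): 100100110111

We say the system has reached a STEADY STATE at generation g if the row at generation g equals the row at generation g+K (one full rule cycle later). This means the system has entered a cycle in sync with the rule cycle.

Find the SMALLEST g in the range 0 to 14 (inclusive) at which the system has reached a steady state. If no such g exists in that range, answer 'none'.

Gen 0: 100100110111
Gen 1 (rule 195): 001001010011
Gen 2 (rule 22): 011111011100
Gen 3 (rule 124): 010001110110
Gen 4 (rule 195): 100110110010
Gen 5 (rule 22): 111000001111
Gen 6 (rule 124): 101100001001
Gen 7 (rule 195): 000101110010
Gen 8 (rule 22): 001100001111
Gen 9 (rule 124): 001110001001
Gen 10 (rule 195): 110110110010
Gen 11 (rule 22): 000000001111
Gen 12 (rule 124): 000000001001
Gen 13 (rule 195): 111111110010
Gen 14 (rule 22): 000000001111
Gen 15 (rule 124): 000000001001
Gen 16 (rule 195): 111111110010
Gen 17 (rule 22): 000000001111

Answer: 11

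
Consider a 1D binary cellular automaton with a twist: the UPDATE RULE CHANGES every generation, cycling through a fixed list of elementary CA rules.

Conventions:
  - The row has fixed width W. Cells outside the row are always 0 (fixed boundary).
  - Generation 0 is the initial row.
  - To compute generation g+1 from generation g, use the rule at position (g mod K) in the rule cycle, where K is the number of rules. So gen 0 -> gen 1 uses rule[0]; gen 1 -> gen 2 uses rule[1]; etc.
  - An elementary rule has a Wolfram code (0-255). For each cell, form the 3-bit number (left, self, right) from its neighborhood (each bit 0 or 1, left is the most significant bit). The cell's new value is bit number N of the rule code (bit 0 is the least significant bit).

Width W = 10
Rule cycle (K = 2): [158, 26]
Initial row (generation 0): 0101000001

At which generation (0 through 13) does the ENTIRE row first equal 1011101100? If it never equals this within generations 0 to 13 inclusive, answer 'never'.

Answer: 11

Derivation:
Gen 0: 0101000001
Gen 1 (rule 158): 1101100011
Gen 2 (rule 26): 1001010110
Gen 3 (rule 158): 1111010101
Gen 4 (rule 26): 1000000000
Gen 5 (rule 158): 1100000000
Gen 6 (rule 26): 1010000000
Gen 7 (rule 158): 1011000000
Gen 8 (rule 26): 0010100000
Gen 9 (rule 158): 0110110000
Gen 10 (rule 26): 1100101000
Gen 11 (rule 158): 1011101100
Gen 12 (rule 26): 0010001010
Gen 13 (rule 158): 0111011011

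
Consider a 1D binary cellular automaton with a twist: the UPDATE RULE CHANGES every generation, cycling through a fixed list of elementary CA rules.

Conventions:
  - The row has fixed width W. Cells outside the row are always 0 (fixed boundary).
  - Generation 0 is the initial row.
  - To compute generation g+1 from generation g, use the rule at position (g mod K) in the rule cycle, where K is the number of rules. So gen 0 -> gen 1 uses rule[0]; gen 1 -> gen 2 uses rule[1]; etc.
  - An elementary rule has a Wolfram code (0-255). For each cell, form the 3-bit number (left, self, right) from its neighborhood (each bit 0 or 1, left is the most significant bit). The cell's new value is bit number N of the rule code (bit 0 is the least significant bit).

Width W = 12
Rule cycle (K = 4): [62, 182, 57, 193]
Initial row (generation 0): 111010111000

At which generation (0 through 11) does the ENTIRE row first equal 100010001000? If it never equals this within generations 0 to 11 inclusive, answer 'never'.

Gen 0: 111010111000
Gen 1 (rule 62): 100111100100
Gen 2 (rule 182): 111011011110
Gen 3 (rule 57): 100110110001
Gen 4 (rule 193): 000010010100
Gen 5 (rule 62): 000111111110
Gen 6 (rule 182): 001011111101
Gen 7 (rule 57): 100110000010
Gen 8 (rule 193): 000010111000
Gen 9 (rule 62): 000111100100
Gen 10 (rule 182): 001011011110
Gen 11 (rule 57): 100110110001

Answer: never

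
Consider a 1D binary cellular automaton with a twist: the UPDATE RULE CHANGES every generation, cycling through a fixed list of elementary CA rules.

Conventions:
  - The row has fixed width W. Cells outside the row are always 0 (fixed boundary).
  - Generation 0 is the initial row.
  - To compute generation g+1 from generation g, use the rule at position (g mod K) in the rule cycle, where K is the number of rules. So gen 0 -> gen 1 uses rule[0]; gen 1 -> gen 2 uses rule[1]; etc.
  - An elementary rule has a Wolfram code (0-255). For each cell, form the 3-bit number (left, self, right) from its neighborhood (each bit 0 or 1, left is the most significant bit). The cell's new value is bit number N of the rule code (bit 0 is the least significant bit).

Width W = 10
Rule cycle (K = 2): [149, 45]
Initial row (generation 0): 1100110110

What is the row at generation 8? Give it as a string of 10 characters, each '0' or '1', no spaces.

Answer: 1010011011

Derivation:
Gen 0: 1100110110
Gen 1 (rule 149): 0010000001
Gen 2 (rule 45): 1010111101
Gen 3 (rule 149): 1010011001
Gen 4 (rule 45): 1110010001
Gen 5 (rule 149): 0101011101
Gen 6 (rule 45): 0111110011
Gen 7 (rule 149): 0011101000
Gen 8 (rule 45): 1010011011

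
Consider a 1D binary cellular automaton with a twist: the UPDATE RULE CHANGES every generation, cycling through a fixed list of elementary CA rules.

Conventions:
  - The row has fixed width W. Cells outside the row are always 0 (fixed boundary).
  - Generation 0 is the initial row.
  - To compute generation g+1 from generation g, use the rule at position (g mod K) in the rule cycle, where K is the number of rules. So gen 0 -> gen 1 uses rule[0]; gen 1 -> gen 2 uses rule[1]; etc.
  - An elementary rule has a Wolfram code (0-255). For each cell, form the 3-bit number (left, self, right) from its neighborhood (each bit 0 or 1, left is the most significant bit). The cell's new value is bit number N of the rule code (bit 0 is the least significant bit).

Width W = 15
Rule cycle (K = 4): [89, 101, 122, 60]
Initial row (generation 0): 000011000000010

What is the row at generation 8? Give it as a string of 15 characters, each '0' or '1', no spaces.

Answer: 010111010100101

Derivation:
Gen 0: 000011000000010
Gen 1 (rule 89): 111011111111001
Gen 2 (rule 101): 001100000001001
Gen 3 (rule 122): 011110000010110
Gen 4 (rule 60): 010001000011101
Gen 5 (rule 89): 001100111010100
Gen 6 (rule 101): 100100001111101
Gen 7 (rule 122): 011010011000110
Gen 8 (rule 60): 010111010100101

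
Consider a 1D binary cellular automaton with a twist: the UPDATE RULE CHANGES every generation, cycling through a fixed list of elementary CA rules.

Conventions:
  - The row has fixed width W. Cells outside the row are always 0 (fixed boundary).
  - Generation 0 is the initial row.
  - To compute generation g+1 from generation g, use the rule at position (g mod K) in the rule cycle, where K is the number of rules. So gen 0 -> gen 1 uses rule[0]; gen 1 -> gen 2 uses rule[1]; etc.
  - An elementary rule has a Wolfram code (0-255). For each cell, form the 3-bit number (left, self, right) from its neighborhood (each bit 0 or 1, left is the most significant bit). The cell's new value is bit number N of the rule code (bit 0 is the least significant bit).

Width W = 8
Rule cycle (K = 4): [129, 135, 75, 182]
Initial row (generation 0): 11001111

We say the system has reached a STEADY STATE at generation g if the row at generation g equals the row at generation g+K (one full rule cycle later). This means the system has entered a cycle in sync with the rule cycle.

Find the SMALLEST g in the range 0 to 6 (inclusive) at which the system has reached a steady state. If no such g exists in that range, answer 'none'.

Gen 0: 11001111
Gen 1 (rule 129): 00000110
Gen 2 (rule 135): 11111000
Gen 3 (rule 75): 10001011
Gen 4 (rule 182): 11011100
Gen 5 (rule 129): 00001001
Gen 6 (rule 135): 11111011
Gen 7 (rule 75): 10001011
Gen 8 (rule 182): 11011100
Gen 9 (rule 129): 00001001
Gen 10 (rule 135): 11111011

Answer: 3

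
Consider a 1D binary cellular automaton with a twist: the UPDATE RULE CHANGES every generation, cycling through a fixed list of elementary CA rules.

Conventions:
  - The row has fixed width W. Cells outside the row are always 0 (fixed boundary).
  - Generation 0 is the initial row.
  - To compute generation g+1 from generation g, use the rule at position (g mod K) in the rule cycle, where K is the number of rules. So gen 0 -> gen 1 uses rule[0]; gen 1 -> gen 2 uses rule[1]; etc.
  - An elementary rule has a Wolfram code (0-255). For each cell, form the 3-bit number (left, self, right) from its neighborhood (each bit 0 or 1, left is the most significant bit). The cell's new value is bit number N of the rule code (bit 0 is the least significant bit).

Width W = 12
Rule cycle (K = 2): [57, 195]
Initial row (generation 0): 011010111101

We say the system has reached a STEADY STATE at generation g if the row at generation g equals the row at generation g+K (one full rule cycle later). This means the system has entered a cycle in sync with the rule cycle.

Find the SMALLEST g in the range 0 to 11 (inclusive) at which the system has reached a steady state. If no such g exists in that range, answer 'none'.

Answer: none

Derivation:
Gen 0: 011010111101
Gen 1 (rule 57): 010101100010
Gen 2 (rule 195): 100000101100
Gen 3 (rule 57): 011110011011
Gen 4 (rule 195): 101110101001
Gen 5 (rule 57): 011001010100
Gen 6 (rule 195): 101010000001
Gen 7 (rule 57): 010101111100
Gen 8 (rule 195): 100000111101
Gen 9 (rule 57): 011110100010
Gen 10 (rule 195): 101110001100
Gen 11 (rule 57): 011001101011
Gen 12 (rule 195): 101010100001
Gen 13 (rule 57): 010101011100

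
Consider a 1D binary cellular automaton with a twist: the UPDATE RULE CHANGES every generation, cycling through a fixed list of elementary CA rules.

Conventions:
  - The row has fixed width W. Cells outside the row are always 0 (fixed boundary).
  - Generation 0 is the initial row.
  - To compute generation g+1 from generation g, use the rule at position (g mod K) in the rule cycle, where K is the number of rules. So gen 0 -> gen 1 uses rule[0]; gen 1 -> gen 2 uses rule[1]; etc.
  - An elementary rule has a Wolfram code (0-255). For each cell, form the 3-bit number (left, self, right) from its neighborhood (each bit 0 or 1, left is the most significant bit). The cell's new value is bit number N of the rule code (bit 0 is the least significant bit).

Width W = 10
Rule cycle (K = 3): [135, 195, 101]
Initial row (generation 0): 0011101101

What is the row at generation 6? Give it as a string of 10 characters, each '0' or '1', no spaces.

Gen 0: 0011101101
Gen 1 (rule 135): 1101000001
Gen 2 (rule 195): 0100011110
Gen 3 (rule 101): 0101000010
Gen 4 (rule 135): 1101011110
Gen 5 (rule 195): 0100001110
Gen 6 (rule 101): 0101100010

Answer: 0101100010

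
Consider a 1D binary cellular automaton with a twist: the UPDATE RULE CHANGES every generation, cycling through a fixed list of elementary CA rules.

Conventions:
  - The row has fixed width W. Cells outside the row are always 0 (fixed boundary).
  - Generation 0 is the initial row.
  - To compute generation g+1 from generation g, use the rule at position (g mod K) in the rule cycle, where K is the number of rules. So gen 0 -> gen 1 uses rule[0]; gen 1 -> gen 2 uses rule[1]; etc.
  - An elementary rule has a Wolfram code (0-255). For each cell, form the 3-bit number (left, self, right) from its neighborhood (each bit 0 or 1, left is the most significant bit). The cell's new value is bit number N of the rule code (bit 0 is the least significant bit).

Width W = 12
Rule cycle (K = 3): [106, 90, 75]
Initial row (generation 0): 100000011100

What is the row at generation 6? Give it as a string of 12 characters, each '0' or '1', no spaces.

Gen 0: 100000011100
Gen 1 (rule 106): 000000110100
Gen 2 (rule 90): 000001110010
Gen 3 (rule 75): 111111010100
Gen 4 (rule 106): 100001101000
Gen 5 (rule 90): 010011100100
Gen 6 (rule 75): 100110101001

Answer: 100110101001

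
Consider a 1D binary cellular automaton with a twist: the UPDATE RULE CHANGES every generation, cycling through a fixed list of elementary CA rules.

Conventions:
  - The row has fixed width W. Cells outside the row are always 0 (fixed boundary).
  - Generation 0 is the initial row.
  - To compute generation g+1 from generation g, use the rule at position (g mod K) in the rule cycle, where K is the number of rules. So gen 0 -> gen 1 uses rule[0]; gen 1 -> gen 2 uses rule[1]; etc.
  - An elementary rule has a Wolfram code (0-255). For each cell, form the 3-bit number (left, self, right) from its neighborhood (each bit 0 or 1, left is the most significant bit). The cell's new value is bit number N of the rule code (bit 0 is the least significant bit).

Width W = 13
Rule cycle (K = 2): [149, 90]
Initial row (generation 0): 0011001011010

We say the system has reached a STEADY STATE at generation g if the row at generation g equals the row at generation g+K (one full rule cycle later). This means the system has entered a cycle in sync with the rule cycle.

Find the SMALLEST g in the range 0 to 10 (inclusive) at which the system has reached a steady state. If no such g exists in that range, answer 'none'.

Gen 0: 0011001011010
Gen 1 (rule 149): 1000101000011
Gen 2 (rule 90): 0101000100111
Gen 3 (rule 149): 0101110110010
Gen 4 (rule 90): 1001010111101
Gen 5 (rule 149): 1101010011001
Gen 6 (rule 90): 1100001111110
Gen 7 (rule 149): 0011100111101
Gen 8 (rule 90): 0110111100100
Gen 9 (rule 149): 0000011010111
Gen 10 (rule 90): 0000111000101
Gen 11 (rule 149): 1110010110101
Gen 12 (rule 90): 1011100110000

Answer: none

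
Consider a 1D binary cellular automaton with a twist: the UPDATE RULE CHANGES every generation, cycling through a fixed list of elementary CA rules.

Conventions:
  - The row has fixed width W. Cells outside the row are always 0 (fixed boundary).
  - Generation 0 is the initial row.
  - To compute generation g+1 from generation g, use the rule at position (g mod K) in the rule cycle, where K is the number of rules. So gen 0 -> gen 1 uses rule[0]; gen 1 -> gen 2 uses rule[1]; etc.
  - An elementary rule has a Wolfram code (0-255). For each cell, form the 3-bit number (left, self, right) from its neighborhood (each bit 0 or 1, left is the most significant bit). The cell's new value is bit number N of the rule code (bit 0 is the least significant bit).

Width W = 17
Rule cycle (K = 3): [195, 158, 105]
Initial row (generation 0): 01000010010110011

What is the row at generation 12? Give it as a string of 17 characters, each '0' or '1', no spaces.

Answer: 11111110000011110

Derivation:
Gen 0: 01000010010110011
Gen 1 (rule 195): 10011100100010101
Gen 2 (rule 158): 11111011110110101
Gen 3 (rule 105): 10001110011111010
Gen 4 (rule 195): 00110110101111000
Gen 5 (rule 158): 01100100101110100
Gen 6 (rule 105): 01100000011011001
Gen 7 (rule 195): 10101111101001010
Gen 8 (rule 158): 10101111001111011
Gen 9 (rule 105): 01011001001001111
Gen 10 (rule 195): 10001010010010111
Gen 11 (rule 158): 11011011111110110
Gen 12 (rule 105): 11111110000011110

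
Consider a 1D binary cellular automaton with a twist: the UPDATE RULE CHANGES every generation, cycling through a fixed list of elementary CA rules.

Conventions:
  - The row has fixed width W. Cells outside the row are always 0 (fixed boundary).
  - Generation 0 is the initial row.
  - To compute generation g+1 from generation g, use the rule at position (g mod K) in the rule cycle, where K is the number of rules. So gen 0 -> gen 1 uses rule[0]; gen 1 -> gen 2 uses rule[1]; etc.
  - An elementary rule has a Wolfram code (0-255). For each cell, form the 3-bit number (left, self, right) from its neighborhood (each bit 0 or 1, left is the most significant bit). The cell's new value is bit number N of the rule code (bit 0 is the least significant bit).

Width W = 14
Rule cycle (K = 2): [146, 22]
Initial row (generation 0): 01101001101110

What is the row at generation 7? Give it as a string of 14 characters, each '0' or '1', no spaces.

Answer: 00001001000001

Derivation:
Gen 0: 01101001101110
Gen 1 (rule 146): 10000110000101
Gen 2 (rule 22): 11001001001101
Gen 3 (rule 146): 00110110110000
Gen 4 (rule 22): 01000000001000
Gen 5 (rule 146): 10100000010100
Gen 6 (rule 22): 10110000110110
Gen 7 (rule 146): 00001001000001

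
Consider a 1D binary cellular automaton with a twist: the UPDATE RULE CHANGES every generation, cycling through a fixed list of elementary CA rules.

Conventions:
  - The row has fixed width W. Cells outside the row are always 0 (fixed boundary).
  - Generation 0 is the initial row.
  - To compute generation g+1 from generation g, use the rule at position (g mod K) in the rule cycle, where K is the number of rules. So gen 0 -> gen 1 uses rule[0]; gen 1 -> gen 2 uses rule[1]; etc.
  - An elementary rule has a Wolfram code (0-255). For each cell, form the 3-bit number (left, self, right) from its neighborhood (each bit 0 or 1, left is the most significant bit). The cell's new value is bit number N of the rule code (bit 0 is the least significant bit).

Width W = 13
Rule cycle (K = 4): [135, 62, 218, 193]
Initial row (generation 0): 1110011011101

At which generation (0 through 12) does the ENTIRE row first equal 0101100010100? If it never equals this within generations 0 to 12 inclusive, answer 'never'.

Answer: never

Derivation:
Gen 0: 1110011011101
Gen 1 (rule 135): 0100100001001
Gen 2 (rule 62): 1111110011111
Gen 3 (rule 218): 1111111111111
Gen 4 (rule 193): 0111111111111
Gen 5 (rule 135): 1011111111110
Gen 6 (rule 62): 1110000000001
Gen 7 (rule 218): 1111000000010
Gen 8 (rule 193): 0111011111000
Gen 9 (rule 135): 1010001110011
Gen 10 (rule 62): 1111011001110
Gen 11 (rule 218): 1111011111111
Gen 12 (rule 193): 0111001111111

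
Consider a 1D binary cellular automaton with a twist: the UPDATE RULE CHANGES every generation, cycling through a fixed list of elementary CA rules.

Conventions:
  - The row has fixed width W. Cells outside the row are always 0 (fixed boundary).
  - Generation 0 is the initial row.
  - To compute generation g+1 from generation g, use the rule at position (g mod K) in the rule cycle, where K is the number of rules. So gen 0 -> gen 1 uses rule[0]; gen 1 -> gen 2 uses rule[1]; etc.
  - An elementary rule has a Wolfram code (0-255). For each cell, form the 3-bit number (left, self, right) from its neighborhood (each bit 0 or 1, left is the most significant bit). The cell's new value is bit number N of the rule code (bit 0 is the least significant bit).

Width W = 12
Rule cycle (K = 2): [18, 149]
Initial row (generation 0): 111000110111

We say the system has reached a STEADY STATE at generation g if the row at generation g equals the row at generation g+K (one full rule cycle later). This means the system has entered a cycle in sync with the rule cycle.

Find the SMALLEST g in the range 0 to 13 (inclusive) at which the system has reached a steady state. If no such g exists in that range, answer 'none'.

Gen 0: 111000110111
Gen 1 (rule 18): 000101000000
Gen 2 (rule 149): 110101111111
Gen 3 (rule 18): 000000000000
Gen 4 (rule 149): 111111111111
Gen 5 (rule 18): 000000000000
Gen 6 (rule 149): 111111111111
Gen 7 (rule 18): 000000000000
Gen 8 (rule 149): 111111111111
Gen 9 (rule 18): 000000000000
Gen 10 (rule 149): 111111111111
Gen 11 (rule 18): 000000000000
Gen 12 (rule 149): 111111111111
Gen 13 (rule 18): 000000000000
Gen 14 (rule 149): 111111111111
Gen 15 (rule 18): 000000000000

Answer: 3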